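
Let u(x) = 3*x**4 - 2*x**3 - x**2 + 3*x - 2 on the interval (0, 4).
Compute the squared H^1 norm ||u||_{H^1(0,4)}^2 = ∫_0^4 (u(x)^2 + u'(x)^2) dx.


||u||_{H^1}^2 = 8640964/21

The H^1 norm (squared) on an interval (0, L) is
  ||u||_{H^1}^2 = ∫_0^L u(x)^2 dx + ∫_0^L u'(x)^2 dx.
Compute u'(x) = 12*x**3 - 6*x**2 - 2*x + 3.
Then u(x)^2 = 9*x**8 - 12*x**7 - 2*x**6 + 22*x**5 - 23*x**4 + 2*x**3 + 13*x**2 - 12*x + 4 and u'(x)^2 = 144*x**6 - 144*x**5 - 12*x**4 + 96*x**3 - 32*x**2 - 12*x + 9.
Integrate each monomial from 0 to 4 using ∫_0^4 c·x^n dx = c·4^(n+1)/(n+1):
  ∫_0^4 u(x)^2 dx = ∫_0^4 (9*x^8 - 12*x^7 - 2*x^6 + 22*x^5 - 23*x^4 + 2*x^3 + 13*x^2 - 12*x + 4) dx. Term by term:
    ∫_0^4 9*x^8 dx = 262144;  ∫_0^4 -12*x^7 dx = -98304;  ∫_0^4 -2*x^6 dx = -32768/7;
    ∫_0^4 22*x^5 dx = 45056/3;  ∫_0^4 -23*x^4 dx = -23552/5;  ∫_0^4 2*x^3 dx = 128;
    ∫_0^4 13*x^2 dx = 832/3;  ∫_0^4 -12*x dx = -96;  ∫_0^4 4 dx = 16.
  Sum: 262144 − 98304 − 32768/7 + 45056/3 − 23552/5 + 128 + 832/3 − 96 + 16 = 5942736/35.
  ∫_0^4 u'(x)^2 dx = ∫_0^4 (144*x^6 - 144*x^5 - 12*x^4 + 96*x^3 - 32*x^2 - 12*x + 9) dx. Term by term:
    ∫_0^4 144*x^6 dx = 2359296/7;  ∫_0^4 -144*x^5 dx = -98304;  ∫_0^4 -12*x^4 dx = -12288/5;
    ∫_0^4 96*x^3 dx = 6144;  ∫_0^4 -32*x^2 dx = -2048/3;  ∫_0^4 -12*x dx = -96;
    ∫_0^4 9 dx = 36.
  Sum: 2359296/7 − 98304 − 12288/5 + 6144 − 2048/3 − 96 + 36 = 25376612/105.
Adding: ||u||_{H^1}^2 = 5942736/35 + 25376612/105 = 8640964/21.


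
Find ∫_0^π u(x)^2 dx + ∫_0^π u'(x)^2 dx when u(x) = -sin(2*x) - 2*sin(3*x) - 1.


||u||_{H^1(0,π)}^2 = 8/3 + 47*π/2

u'(x) = -2*cos(2*x) - 6*cos(3*x).
Expand u² and (u')² and integrate term by term on (0, π), using: for integers n ≥ 1, ∫_0^π sin²(nx) dx = ∫_0^π cos²(nx) dx = π/2; for n ≠ n', ∫_0^π sin(nx)sin(n'x) dx = ∫_0^π cos(nx)cos(n'x) dx = 0; and by product-to-sum, ∫_0^π sin(nx)cos(n'x) dx = ½∫_0^π [sin((n+n')x) + sin((n−n')x)] dx, which is 0 when n+n' is even and 2n/(n²−n'²) when n+n' is odd (it need not vanish on (0, π)). For the constant mode: ∫_0^π 1 dx = π, ∫_0^π cos(nx) dx = 0, ∫_0^π sin(nx) dx = (1−(−1)^n)/n.
  u² squared terms: (-1)²·∫1 dx = 1·π = π;  (-1)²·∫sin(2x)² dx = 1·π/2 = π/2;  (-2)²·∫sin(3x)² dx = 4·π/2 = 2*π.
  u² cross terms: 2·(-1)·(-1)·∫1·sin(2x) dx = 2·(0) = 0;  2·(-1)·(-2)·∫1·sin(3x) dx = 4·(2/3) = 8/3;  2·(-1)·(-2)·∫sin(2x)·sin(3x) dx = 4·(0) = 0.
  So ∫_0^π u² dx = π + π/2 + 2*π + 0 + 8/3 + 0 = 8/3 + 7*π/2.
  (u')² squared terms: (-6)²·∫cos(3x)² dx = 36·π/2 = 18*π;  (-2)²·∫cos(2x)² dx = 4·π/2 = 2*π.
  (u')² cross terms: 2·(-6)·(-2)·∫cos(3x)·cos(2x) dx = 24·(0) = 0.
  So ∫_0^π (u')² dx = 18*π + 2*π + 0 = 20*π.
||u||_{H^1}^2 = (8/3 + 7*π/2) + (20*π) = 8/3 + 47*π/2.


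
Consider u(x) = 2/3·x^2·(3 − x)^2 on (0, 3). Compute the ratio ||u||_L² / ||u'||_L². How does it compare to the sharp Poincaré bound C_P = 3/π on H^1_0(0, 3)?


||u||_L² / ||u'||_L² = sqrt(3)/2 < C_P = 3/π.

u(x) = 2/3·x^2·(3 − x)^2, so u'(x) = 4*x*(x - 3)*(2*x - 3)/3.
u(x) = 2/3·x^2·(3 − x)^2 vanishes at x = 0 and x = 3, so u ∈ H^1_0(0, 3). Differentiate via the product rule and integrate the resulting polynomials term by term.
  ∫_0^3 u² dx = ∫_0^3 (4*x^8/9 - 16*x^7/3 + 24*x^6 - 48*x^5 + 36*x^4) dx. Term by term:
    ∫_0^3 4*x^8/9 dx = 972;  ∫_0^3 -16*x^7/3 dx = -4374;  ∫_0^3 24*x^6 dx = 52488/7;
    ∫_0^3 -48*x^5 dx = -5832;  ∫_0^3 36*x^4 dx = 8748/5.
  Sum: 972 − 4374 + 52488/7 − 5832 + 8748/5 = 486/35.
  ∫_0^3 (u')² dx = ∫_0^3 (64*x^6/9 - 64*x^5 + 208*x^4 - 288*x^3 + 144*x^2) dx. Term by term:
    ∫_0^3 64*x^6/9 dx = 15552/7;  ∫_0^3 -64*x^5 dx = -7776;  ∫_0^3 208*x^4 dx = 50544/5;
    ∫_0^3 -288*x^3 dx = -5832;  ∫_0^3 144*x^2 dx = 1296.
  Sum: 15552/7 − 7776 + 50544/5 − 5832 + 1296 = 648/35.
∫_0^3 u² dx = 486/35, so ||u||_L² = 9*sqrt(210)/35.
∫_0^3 (u')² dx = 648/35, so ||u'||_L² = 18*sqrt(70)/35.
Ratio ||u||_L² / ||u'||_L² = sqrt(3)/2.
Sharp Poincaré constant on H^1_0(0, 3) is C_P = L/π = 3/π, achieved by sin(π/3·x).
A polynomial bump cannot attain the sharp Poincaré constant (only the first sine eigenfunction does), so the ratio is strictly less than C_P, consistent with ||u||_L² ≤ C_P ||u'||_L².


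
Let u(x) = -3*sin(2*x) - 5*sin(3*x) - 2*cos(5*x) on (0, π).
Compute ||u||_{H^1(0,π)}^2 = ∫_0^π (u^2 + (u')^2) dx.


||u||_{H^1(0,π)}^2 = -416/7 + 399*π/2

u'(x) = 10*sin(5*x) - 6*cos(2*x) - 15*cos(3*x).
Expand u² and (u')² and integrate term by term on (0, π), using: for integers n ≥ 1, ∫_0^π sin²(nx) dx = ∫_0^π cos²(nx) dx = π/2; for n ≠ n', ∫_0^π sin(nx)sin(n'x) dx = ∫_0^π cos(nx)cos(n'x) dx = 0; and by product-to-sum, ∫_0^π sin(nx)cos(n'x) dx = ½∫_0^π [sin((n+n')x) + sin((n−n')x)] dx, which is 0 when n+n' is even and 2n/(n²−n'²) when n+n' is odd (it need not vanish on (0, π)).
  u² squared terms: (-5)²·∫sin(3x)² dx = 25·π/2 = 25*π/2;  (-3)²·∫sin(2x)² dx = 9·π/2 = 9*π/2;  (-2)²·∫cos(5x)² dx = 4·π/2 = 2*π.
  u² cross terms: 2·(-5)·(-3)·∫sin(3x)·sin(2x) dx = 30·(0) = 0;  2·(-5)·(-2)·∫sin(3x)·cos(5x) dx = 20·(0) = 0;  2·(-3)·(-2)·∫sin(2x)·cos(5x) dx = 12·(-4/21) = -16/7.
  So ∫_0^π u² dx = 25*π/2 + 9*π/2 + 2*π + 0 + 0 − 16/7 = -16/7 + 19*π.
  (u')² squared terms: (-15)²·∫cos(3x)² dx = 225·π/2 = 225*π/2;  (-6)²·∫cos(2x)² dx = 36·π/2 = 18*π;  (10)²·∫sin(5x)² dx = 100·π/2 = 50*π.
  (u')² cross terms: 2·(-15)·(-6)·∫cos(3x)·cos(2x) dx = 180·(0) = 0;  2·(-15)·(10)·∫cos(3x)·sin(5x) dx = -300·(0) = 0;  2·(-6)·(10)·∫cos(2x)·sin(5x) dx = -120·(10/21) = -400/7.
  So ∫_0^π (u')² dx = 225*π/2 + 18*π + 50*π + 0 + 0 − 400/7 = -400/7 + 361*π/2.
||u||_{H^1}^2 = (-16/7 + 19*π) + (-400/7 + 361*π/2) = -416/7 + 399*π/2.


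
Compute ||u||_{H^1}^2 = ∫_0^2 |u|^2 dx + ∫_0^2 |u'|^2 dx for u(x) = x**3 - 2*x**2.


||u||_{H^1}^2 = 192/35

The H^1 norm (squared) on an interval (0, L) is
  ||u||_{H^1}^2 = ∫_0^L u(x)^2 dx + ∫_0^L u'(x)^2 dx.
Compute u'(x) = 3*x**2 - 4*x.
Then u(x)^2 = x**6 - 4*x**5 + 4*x**4 and u'(x)^2 = 9*x**4 - 24*x**3 + 16*x**2.
Integrate each monomial from 0 to 2 using ∫_0^2 c·x^n dx = c·2^(n+1)/(n+1):
  ∫_0^2 u(x)^2 dx = ∫_0^2 (x^6 - 4*x^5 + 4*x^4) dx. Term by term:
    ∫_0^2 x^6 dx = 128/7;  ∫_0^2 -4*x^5 dx = -128/3;  ∫_0^2 4*x^4 dx = 128/5.
  Sum: 128/7 − 128/3 + 128/5 = 128/105.
  ∫_0^2 u'(x)^2 dx = ∫_0^2 (9*x^4 - 24*x^3 + 16*x^2) dx. Term by term:
    ∫_0^2 9*x^4 dx = 288/5;  ∫_0^2 -24*x^3 dx = -96;  ∫_0^2 16*x^2 dx = 128/3.
  Sum: 288/5 − 96 + 128/3 = 64/15.
Adding: ||u||_{H^1}^2 = 128/105 + 64/15 = 192/35.


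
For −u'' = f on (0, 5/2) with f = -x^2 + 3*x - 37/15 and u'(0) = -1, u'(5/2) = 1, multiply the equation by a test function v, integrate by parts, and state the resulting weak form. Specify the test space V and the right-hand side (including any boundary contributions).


V = H^1(0, 5/2) (v unrestricted at boundary; u is determined up to an additive constant); weak form: ∫_0^5/2 u'v' dx = ∫_0^5/2 (-x^2 + 3*x - 37/15) v dx + v(5/2) + v(0) for all v ∈ V.

Multiply both sides by a test function v and integrate from 0 to 5/2:
  ∫_0^5/2 −u''(x) v(x) dx = ∫_0^5/2 f(x) v(x) dx.
Integrate the LHS by parts once:
  ∫_0^5/2 −u'' v dx = −[u'(x) v(x)]_0^5/2 + ∫_0^5/2 u'(x) v'(x) dx.
Thus ∫_0^5/2 u'(x) v'(x) dx = ∫_0^5/2 f(x) v(x) dx + [u'(x) v(x)]_0^5/2.
Choose V so that boundary terms are either known or forced to vanish.
u has inhomogeneous Neumann u'(0) = -1, u'(5/2) = 1. [u' v]_0^5/2 = (1)·v(5/2) − (-1)·v(0) = v(5/2) + v(0). Take V = H^1(0, 5/2); boundary term becomes part of RHS.
Weak formulation: find u (satisfying any essential BC) such that ∫_0^5/2 u'(x) v'(x) dx = ∫_0^5/2 f v dx + v(5/2) + v(0) for all v ∈ V (Neumann data are natural BCs: they enter the RHS as boundary terms).
Substituting f(x) = -x^2 + 3*x - 37/15, the right-hand side is ∫_0^5/2 (-x^2 + 3*x - 37/15) v dx + v(5/2) + v(0).
Compatibility check (pure Neumann): taking v ≡ 1 ∈ V gives 0 = ∫_0^5/2 f dx + (1) − (-1), i.e. ∫_0^5/2 f dx must equal u'(0) − u'(5/2) = -2. Indeed ∫_0^5/2 (-x^2 + 3*x - 37/15) dx = -2, so the data are compatible. The solution is then unique only up to an additive constant (fix it e.g. by requiring ∫_0^5/2 u dx = 0).


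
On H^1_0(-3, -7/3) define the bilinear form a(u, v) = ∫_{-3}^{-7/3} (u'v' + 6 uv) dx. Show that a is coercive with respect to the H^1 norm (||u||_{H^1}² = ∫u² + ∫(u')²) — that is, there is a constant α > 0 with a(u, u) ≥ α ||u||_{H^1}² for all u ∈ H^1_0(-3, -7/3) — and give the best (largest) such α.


α = 1

Coercivity of a(·,·) on H^1_0(-3, -7/3) means a(u, u) ≥ α ||u||_{H^1}² for every u ∈ H^1_0.
The interval has length L = 2/3, and Poincaré/coercivity depend only on L. Here a(u, u) = ∫(u')² + (6)·∫u².
Here c = 6 ≥ 1, so a(u,u) = ∫(u')² + c∫u² ≥ ∫(u')² + ∫u² = ||u||_{H^1}², i.e. α = 1 works. No larger α is possible: a(u,u) ≥ α||u||_{H^1}² means (1−α)∫(u')² ≥ (α−c)∫u², and for the modes u_n = sin(nπ(x−x₀)/L) (x₀ the left endpoint) one has ∫u_n²/∫(u_n')² = (L/(nπ))² → 0, so a(u_n,u_n)/||u_n||_{H^1}² → 1. Hence the optimal constant is α = 1.
Therefore α = 1.


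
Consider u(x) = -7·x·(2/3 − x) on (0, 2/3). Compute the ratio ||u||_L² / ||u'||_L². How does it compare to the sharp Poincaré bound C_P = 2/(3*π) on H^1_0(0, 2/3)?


||u||_L² / ||u'||_L² = sqrt(10)/15 < C_P = 2/(3*π).

u(x) = -7·x·(2/3 − x), so u'(x) = 14*x - 14/3.
u(x) = -7·x·(2/3 − x) vanishes at x = 0 and x = 2/3, so u ∈ H^1_0(0, 2/3). Differentiate via the product rule and integrate the resulting polynomials term by term.
  ∫_0^2/3 u² dx = ∫_0^2/3 (49*x^4 - 196*x^3/3 + 196*x^2/9) dx. Term by term:
    ∫_0^2/3 49*x^4 dx = 1568/1215;  ∫_0^2/3 -196*x^3/3 dx = -784/243;  ∫_0^2/3 196*x^2/9 dx = 1568/729.
  Sum: 1568/1215 − 784/243 + 1568/729 = 784/3645.
  ∫_0^2/3 (u')² dx = ∫_0^2/3 (196*x^2 - 392*x/3 + 196/9) dx. Term by term:
    ∫_0^2/3 196*x^2 dx = 1568/81;  ∫_0^2/3 -392*x/3 dx = -784/27;  ∫_0^2/3 196/9 dx = 392/27.
  Sum: 1568/81 − 784/27 + 392/27 = 392/81.
∫_0^2/3 u² dx = 784/3645, so ||u||_L² = 28*sqrt(5)/135.
∫_0^2/3 (u')² dx = 392/81, so ||u'||_L² = 14*sqrt(2)/9.
Ratio ||u||_L² / ||u'||_L² = sqrt(10)/15.
Sharp Poincaré constant on H^1_0(0, 2/3) is C_P = L/π = 2/(3*π), achieved by sin(3*π/2·x).
A polynomial bump cannot attain the sharp Poincaré constant (only the first sine eigenfunction does), so the ratio is strictly less than C_P, consistent with ||u||_L² ≤ C_P ||u'||_L².


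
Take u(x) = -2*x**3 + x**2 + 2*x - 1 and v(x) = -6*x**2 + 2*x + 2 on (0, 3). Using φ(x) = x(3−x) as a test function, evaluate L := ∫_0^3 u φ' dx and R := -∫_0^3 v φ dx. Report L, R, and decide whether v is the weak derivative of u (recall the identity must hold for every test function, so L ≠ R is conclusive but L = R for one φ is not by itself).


LHS = 252/5, RHS = 252/5. Yes, v = u' weakly.

u(x) = -2*x**3 + x**2 + 2*x - 1, classical derivative u'(x) = -6*x**2 + 2*x + 2.
φ(x) = x(3−x), so φ'(x) = 3 - 2*x.
Note φ(0) = φ(3) = 0, so the boundary term u·φ vanishes.
LHS = ∫_0^3 u(x) φ'(x) dx = ∫_0^3 (4*x^4 - 8*x^3 - x^2 + 8*x - 3) dx. Term by term:
  ∫_0^3 4*x^4 dx = 972/5;  ∫_0^3 -8*x^3 dx = -162;  ∫_0^3 -x^2 dx = -9;
  ∫_0^3 8*x dx = 36;  ∫_0^3 -3 dx = -9.
Sum: 972/5 − 162 − 9 + 36 − 9 = 252/5.
So LHS = 252/5.
∫_0^3 v(x) φ(x) dx = ∫_0^3 (6*x^4 - 20*x^3 + 4*x^2 + 6*x) dx. Term by term:
  ∫_0^3 6*x^4 dx = 1458/5;  ∫_0^3 -20*x^3 dx = -405;  ∫_0^3 4*x^2 dx = 36;
  ∫_0^3 6*x dx = 27.
Sum: 1458/5 − 405 + 36 + 27 = -252/5.
So RHS = -∫_0^3 v(x) φ(x) dx = 252/5.
LHS = RHS, so the identity holds for this test φ.
Moreover u is smooth here and v(x) = u'(x) = -6*x**2 + 2*x + 2 pointwise, so the identity holds for every test function. Hence v is the weak derivative of u.


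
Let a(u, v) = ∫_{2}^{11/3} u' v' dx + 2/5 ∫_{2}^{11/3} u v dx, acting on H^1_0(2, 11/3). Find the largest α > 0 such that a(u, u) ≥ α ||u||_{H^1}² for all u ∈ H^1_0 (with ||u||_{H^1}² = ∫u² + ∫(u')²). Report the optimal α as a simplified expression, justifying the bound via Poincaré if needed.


α = (10 + 9*π^2)/(25 + 9*π^2)

Coercivity of a(·,·) on H^1_0(2, 11/3) means a(u, u) ≥ α ||u||_{H^1}² for every u ∈ H^1_0.
The interval has length L = 5/3, and Poincaré/coercivity depend only on L. Here a(u, u) = ∫(u')² + (2/5)·∫u².
Here 0 < c = 2/5 < 1. The condition a(u,u) ≥ α||u||_{H^1}² reads (1−α)∫(u')² ≥ (α−c)∫u². Any admissible α is ≤ 1 (rapidly oscillating u have ∫u²/∫(u')² → 0), and α = 1 would force 0 ≥ (1−c)∫u², impossible since c < 1; so 1−α > 0. By the sharp Poincaré inequality on H^1_0 of an interval of length L, ∫(u')² ≥ (π/L)²∫u² with equality for the first sine mode sin(π(x−x₀)/L) (x₀ the left endpoint), so the inequality holds for all u iff (1−α)(π/L)² ≥ α − c, i.e. α ≤ ((π/L)² + c)/((π/L)² + 1) = (1 + c(L/π)²)/(1 + (L/π)²). With (π/L)² = 9*π^2/25 and c = 2/5, the largest admissible constant is α = ((π/L)² + c)/((π/L)² + 1).
Simplifying, α = (10 + 9*π^2)/(25 + 9*π^2).


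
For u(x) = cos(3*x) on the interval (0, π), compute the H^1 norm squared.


||u||_{H^1(0,π)}^2 = 5*π

u'(x) = -3*sin(3*x).
Expand u² and (u')² and integrate term by term on (0, π), using: for integers n ≥ 1, ∫_0^π sin²(nx) dx = ∫_0^π cos²(nx) dx = π/2; for n ≠ n', ∫_0^π sin(nx)sin(n'x) dx = ∫_0^π cos(nx)cos(n'x) dx = 0; and by product-to-sum, ∫_0^π sin(nx)cos(n'x) dx = ½∫_0^π [sin((n+n')x) + sin((n−n')x)] dx, which is 0 when n+n' is even and 2n/(n²−n'²) when n+n' is odd (it need not vanish on (0, π)).
  u² squared terms: (1)²·∫cos(3x)² dx = 1·π/2 = π/2.
  So ∫_0^π u² dx = π/2.
  (u')² squared terms: (-3)²·∫sin(3x)² dx = 9·π/2 = 9*π/2.
  So ∫_0^π (u')² dx = 9*π/2.
||u||_{H^1}^2 = (π/2) + (9*π/2) = 5*π.


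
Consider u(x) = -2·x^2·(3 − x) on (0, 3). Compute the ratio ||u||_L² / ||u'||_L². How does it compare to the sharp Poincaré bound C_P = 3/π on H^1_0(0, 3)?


||u||_L² / ||u'||_L² = 3*sqrt(14)/14 < C_P = 3/π.

u(x) = -2·x^2·(3 − x), so u'(x) = 6*x*(x - 2).
u(x) = -2·x^2·(3 − x) vanishes at x = 0 and x = 3, so u ∈ H^1_0(0, 3). Differentiate via the product rule and integrate the resulting polynomials term by term.
  ∫_0^3 u² dx = ∫_0^3 (4*x^6 - 24*x^5 + 36*x^4) dx. Term by term:
    ∫_0^3 4*x^6 dx = 8748/7;  ∫_0^3 -24*x^5 dx = -2916;  ∫_0^3 36*x^4 dx = 8748/5.
  Sum: 8748/7 − 2916 + 8748/5 = 2916/35.
  ∫_0^3 (u')² dx = ∫_0^3 (36*x^4 - 144*x^3 + 144*x^2) dx. Term by term:
    ∫_0^3 36*x^4 dx = 8748/5;  ∫_0^3 -144*x^3 dx = -2916;  ∫_0^3 144*x^2 dx = 1296.
  Sum: 8748/5 − 2916 + 1296 = 648/5.
∫_0^3 u² dx = 2916/35, so ||u||_L² = 54*sqrt(35)/35.
∫_0^3 (u')² dx = 648/5, so ||u'||_L² = 18*sqrt(10)/5.
Ratio ||u||_L² / ||u'||_L² = 3*sqrt(14)/14.
Sharp Poincaré constant on H^1_0(0, 3) is C_P = L/π = 3/π, achieved by sin(π/3·x).
A polynomial bump cannot attain the sharp Poincaré constant (only the first sine eigenfunction does), so the ratio is strictly less than C_P, consistent with ||u||_L² ≤ C_P ||u'||_L².


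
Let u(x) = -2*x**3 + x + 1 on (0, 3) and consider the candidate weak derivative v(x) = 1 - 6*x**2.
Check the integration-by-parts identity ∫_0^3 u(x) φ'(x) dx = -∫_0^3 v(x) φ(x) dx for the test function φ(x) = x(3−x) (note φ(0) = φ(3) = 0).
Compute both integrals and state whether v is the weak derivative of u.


LHS = 342/5, RHS = 342/5. Yes, v = u' weakly.

u(x) = -2*x**3 + x + 1, classical derivative u'(x) = 1 - 6*x**2.
φ(x) = x(3−x), so φ'(x) = 3 - 2*x.
Note φ(0) = φ(3) = 0, so the boundary term u·φ vanishes.
LHS = ∫_0^3 u(x) φ'(x) dx = ∫_0^3 (4*x^4 - 6*x^3 - 2*x^2 + x + 3) dx. Term by term:
  ∫_0^3 4*x^4 dx = 972/5;  ∫_0^3 -6*x^3 dx = -243/2;  ∫_0^3 -2*x^2 dx = -18;
  ∫_0^3 x dx = 9/2;  ∫_0^3 3 dx = 9.
Sum: 972/5 − 243/2 − 18 + 9/2 + 9 = 342/5.
So LHS = 342/5.
∫_0^3 v(x) φ(x) dx = ∫_0^3 (6*x^4 - 18*x^3 - x^2 + 3*x) dx. Term by term:
  ∫_0^3 6*x^4 dx = 1458/5;  ∫_0^3 -18*x^3 dx = -729/2;  ∫_0^3 -x^2 dx = -9;
  ∫_0^3 3*x dx = 27/2.
Sum: 1458/5 − 729/2 − 9 + 27/2 = -342/5.
So RHS = -∫_0^3 v(x) φ(x) dx = 342/5.
LHS = RHS, so the identity holds for this test φ.
Moreover u is smooth here and v(x) = u'(x) = 1 - 6*x**2 pointwise, so the identity holds for every test function. Hence v is the weak derivative of u.


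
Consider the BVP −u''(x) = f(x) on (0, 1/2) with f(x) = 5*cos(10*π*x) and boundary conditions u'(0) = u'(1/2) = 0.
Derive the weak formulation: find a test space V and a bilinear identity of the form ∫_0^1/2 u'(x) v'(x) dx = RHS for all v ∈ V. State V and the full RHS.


V = H^1(0, 1/2) (no boundary constraint on v; u is determined up to an additive constant); weak form: ∫_0^1/2 u'v' dx = ∫_0^1/2 (5*cos(10*π*x)) v dx for all v ∈ V.

Multiply both sides by a test function v and integrate from 0 to 1/2:
  ∫_0^1/2 −u''(x) v(x) dx = ∫_0^1/2 f(x) v(x) dx.
Integrate the LHS by parts once:
  ∫_0^1/2 −u'' v dx = −[u'(x) v(x)]_0^1/2 + ∫_0^1/2 u'(x) v'(x) dx.
Thus ∫_0^1/2 u'(x) v'(x) dx = ∫_0^1/2 f(x) v(x) dx + [u'(x) v(x)]_0^1/2.
Choose V so that boundary terms are either known or forced to vanish.
u has homogeneous Neumann: u'(0) = u'(1/2) = 0. So [u' v]_0^1/2 = 0·v(1/2) − 0·v(0) = 0 for any v; take V = H^1(0, 1/2).
Weak formulation: find u (satisfying any essential BC) such that ∫_0^1/2 u'(x) v'(x) dx = ∫_0^1/2 f v dx for all v ∈ V (homogeneous Neumann, so boundary terms vanish).
Substituting f(x) = 5*cos(10*π*x), the right-hand side is ∫_0^1/2 (5*cos(10*π*x)) v dx.
Compatibility check (pure Neumann): taking v ≡ 1 ∈ V gives 0 = ∫_0^1/2 f dx + (0) − (0), i.e. ∫_0^1/2 f dx must equal u'(0) − u'(1/2) = 0. Indeed ∫_0^1/2 (5*cos(10*π*x)) dx = 0, so the data are compatible. The solution is then unique only up to an additive constant (fix it e.g. by requiring ∫_0^1/2 u dx = 0).


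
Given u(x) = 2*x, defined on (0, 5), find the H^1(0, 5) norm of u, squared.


||u||_{H^1}^2 = 560/3

The H^1 norm (squared) on an interval (0, L) is
  ||u||_{H^1}^2 = ∫_0^L u(x)^2 dx + ∫_0^L u'(x)^2 dx.
Compute u'(x) = 2.
Then u(x)^2 = 4*x**2 and u'(x)^2 = 4.
Integrate each monomial from 0 to 5 using ∫_0^5 c·x^n dx = c·5^(n+1)/(n+1):
  ∫_0^5 u(x)^2 dx = ∫_0^5 (4*x^2) dx. Term by term:
    ∫_0^5 4*x^2 dx = 500/3.
  ∫_0^5 u'(x)^2 dx = ∫_0^5 (4) dx. Term by term:
    ∫_0^5 4 dx = 20.
Adding: ||u||_{H^1}^2 = 500/3 + 20 = 560/3.


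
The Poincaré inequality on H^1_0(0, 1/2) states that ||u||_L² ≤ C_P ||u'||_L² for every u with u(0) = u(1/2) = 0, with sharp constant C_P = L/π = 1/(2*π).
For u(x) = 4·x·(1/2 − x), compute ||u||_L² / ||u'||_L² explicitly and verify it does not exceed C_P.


||u||_L² / ||u'||_L² = sqrt(10)/20 < C_P = 1/(2*π).

u(x) = 4·x·(1/2 − x), so u'(x) = 2 - 8*x.
u(x) = 4·x·(1/2 − x) vanishes at x = 0 and x = 1/2, so u ∈ H^1_0(0, 1/2). Differentiate via the product rule and integrate the resulting polynomials term by term.
  ∫_0^1/2 u² dx = ∫_0^1/2 (16*x^4 - 16*x^3 + 4*x^2) dx. Term by term:
    ∫_0^1/2 16*x^4 dx = 1/10;  ∫_0^1/2 -16*x^3 dx = -1/4;  ∫_0^1/2 4*x^2 dx = 1/6.
  Sum: 1/10 − 1/4 + 1/6 = 1/60.
  ∫_0^1/2 (u')² dx = ∫_0^1/2 (64*x^2 - 32*x + 4) dx. Term by term:
    ∫_0^1/2 64*x^2 dx = 8/3;  ∫_0^1/2 -32*x dx = -4;  ∫_0^1/2 4 dx = 2.
  Sum: 8/3 − 4 + 2 = 2/3.
∫_0^1/2 u² dx = 1/60, so ||u||_L² = sqrt(15)/30.
∫_0^1/2 (u')² dx = 2/3, so ||u'||_L² = sqrt(6)/3.
Ratio ||u||_L² / ||u'||_L² = sqrt(10)/20.
Sharp Poincaré constant on H^1_0(0, 1/2) is C_P = L/π = 1/(2*π), achieved by sin(2*π·x).
A polynomial bump cannot attain the sharp Poincaré constant (only the first sine eigenfunction does), so the ratio is strictly less than C_P, consistent with ||u||_L² ≤ C_P ||u'||_L².


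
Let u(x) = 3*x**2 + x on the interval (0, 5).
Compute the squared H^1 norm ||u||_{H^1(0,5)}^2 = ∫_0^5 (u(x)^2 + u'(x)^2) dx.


||u||_{H^1}^2 = 49555/6

The H^1 norm (squared) on an interval (0, L) is
  ||u||_{H^1}^2 = ∫_0^L u(x)^2 dx + ∫_0^L u'(x)^2 dx.
Compute u'(x) = 6*x + 1.
Then u(x)^2 = 9*x**4 + 6*x**3 + x**2 and u'(x)^2 = 36*x**2 + 12*x + 1.
Integrate each monomial from 0 to 5 using ∫_0^5 c·x^n dx = c·5^(n+1)/(n+1):
  ∫_0^5 u(x)^2 dx = ∫_0^5 (9*x^4 + 6*x^3 + x^2) dx. Term by term:
    ∫_0^5 9*x^4 dx = 5625;  ∫_0^5 6*x^3 dx = 1875/2;  ∫_0^5 x^2 dx = 125/3.
  Sum: 5625 + 1875/2 + 125/3 = 39625/6.
  ∫_0^5 u'(x)^2 dx = ∫_0^5 (36*x^2 + 12*x + 1) dx. Term by term:
    ∫_0^5 36*x^2 dx = 1500;  ∫_0^5 12*x dx = 150;  ∫_0^5 1 dx = 5.
  Sum: 1500 + 150 + 5 = 1655.
Adding: ||u||_{H^1}^2 = 39625/6 + 1655 = 49555/6.


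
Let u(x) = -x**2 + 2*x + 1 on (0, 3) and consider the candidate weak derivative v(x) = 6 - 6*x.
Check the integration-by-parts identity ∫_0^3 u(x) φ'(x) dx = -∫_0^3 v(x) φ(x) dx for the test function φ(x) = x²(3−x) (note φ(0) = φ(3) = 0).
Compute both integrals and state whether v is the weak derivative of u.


LHS = 54/5, RHS = 162/5. No, v is not the weak derivative of u.

u(x) = -x**2 + 2*x + 1, classical derivative u'(x) = 2 - 2*x.
φ(x) = x²(3−x), so φ'(x) = 3*x*(2 - x).
Note φ(0) = φ(3) = 0, so the boundary term u·φ vanishes.
LHS = ∫_0^3 u(x) φ'(x) dx = ∫_0^3 (3*x^4 - 12*x^3 + 9*x^2 + 6*x) dx. Term by term:
  ∫_0^3 3*x^4 dx = 729/5;  ∫_0^3 -12*x^3 dx = -243;  ∫_0^3 9*x^2 dx = 81;
  ∫_0^3 6*x dx = 27.
Sum: 729/5 − 243 + 81 + 27 = 54/5.
So LHS = 54/5.
∫_0^3 v(x) φ(x) dx = ∫_0^3 (6*x^4 - 24*x^3 + 18*x^2) dx. Term by term:
  ∫_0^3 6*x^4 dx = 1458/5;  ∫_0^3 -24*x^3 dx = -486;  ∫_0^3 18*x^2 dx = 162.
Sum: 1458/5 − 486 + 162 = -162/5.
So RHS = -∫_0^3 v(x) φ(x) dx = 162/5.
LHS − RHS = -108/5 ≠ 0, so the identity fails.
(For a valid weak derivative the identity must hold for EVERY test function, in particular this one. The failure shows v is NOT the weak derivative of u.)
Correct weak derivative would be u'(x) = 2 - 2*x.


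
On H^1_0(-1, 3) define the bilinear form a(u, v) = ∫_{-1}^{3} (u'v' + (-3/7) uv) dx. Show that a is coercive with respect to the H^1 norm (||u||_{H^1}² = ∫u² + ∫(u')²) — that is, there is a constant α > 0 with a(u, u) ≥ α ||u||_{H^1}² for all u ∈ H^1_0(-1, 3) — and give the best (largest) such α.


α = (-48/7 + π^2)/(π^2 + 16)

Coercivity of a(·,·) on H^1_0(-1, 3) means a(u, u) ≥ α ||u||_{H^1}² for every u ∈ H^1_0.
The interval has length L = 4, and Poincaré/coercivity depend only on L. Here a(u, u) = ∫(u')² + (-3/7)·∫u².
Here c = -3/7 < 0 with |c| < (π/L)² = π^2/16, so coercivity still holds. The condition a(u,u) ≥ α||u||_{H^1}² reads (1−α)∫(u')² ≥ (α−c)∫u². Any admissible α is ≤ 1 (rapidly oscillating u have ∫u²/∫(u')² → 0), and α = 1 would force 0 ≥ (1−c)∫u², impossible since c < 1; so 1−α > 0. By the sharp Poincaré inequality on H^1_0 of an interval of length L, ∫(u')² ≥ (π/L)²∫u² with equality for the first sine mode sin(π(x−x₀)/L) (x₀ the left endpoint), so the inequality holds for all u iff (1−α)(π/L)² ≥ α − c, i.e. α ≤ ((π/L)² + c)/((π/L)² + 1) = (1 + c(L/π)²)/(1 + (L/π)²). (Direct route, valid since c ≤ 0: Poincaré gives c∫u² ≥ c(L/π)²∫(u')², so a(u,u) ≥ (1 + c(L/π)²)∫(u')², while ||u||_{H^1}² ≤ (1 + (L/π)²)∫(u')²; dividing yields the same α.) With (π/L)² = π^2/16 and c = -3/7, the largest admissible constant is α = ((π/L)² + c)/((π/L)² + 1).
Simplifying, α = (-48/7 + π^2)/(π^2 + 16).


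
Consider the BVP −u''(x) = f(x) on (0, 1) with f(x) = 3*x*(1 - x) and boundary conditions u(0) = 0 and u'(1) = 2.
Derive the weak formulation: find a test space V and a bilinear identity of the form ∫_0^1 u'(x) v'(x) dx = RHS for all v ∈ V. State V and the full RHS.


V = {v ∈ H^1(0, 1) : v(0) = 0} (test functions vanish at x = 0 where u is specified); weak form: ∫_0^1 u'v' dx = ∫_0^1 (3*x*(1 - x)) v dx + 2·v(1) for all v ∈ V.

Multiply both sides by a test function v and integrate from 0 to 1:
  ∫_0^1 −u''(x) v(x) dx = ∫_0^1 f(x) v(x) dx.
Integrate the LHS by parts once:
  ∫_0^1 −u'' v dx = −[u'(x) v(x)]_0^1 + ∫_0^1 u'(x) v'(x) dx.
Thus ∫_0^1 u'(x) v'(x) dx = ∫_0^1 f(x) v(x) dx + [u'(x) v(x)]_0^1.
Choose V so that boundary terms are either known or forced to vanish.
Mixed BC: u(0) = 0 (Dirichlet) and u'(1) = 2 (Neumann). Define V = {v ∈ H^1(0, 1) : v(0) = 0}. Then [u' v]_0^1 = u'(1)·v(1) − u'(0)·0 = 2·v(1).
Weak formulation: find u (satisfying any essential BC) such that ∫_0^1 u'(x) v'(x) dx = ∫_0^1 f v dx + 2·v(1) for all v ∈ V (Dirichlet at 0 absorbed into V; Neumann datum at x = 1 contributes the boundary term).
Substituting f(x) = 3*x*(1 - x), the right-hand side is ∫_0^1 (3*x*(1 - x)) v dx + 2·v(1).


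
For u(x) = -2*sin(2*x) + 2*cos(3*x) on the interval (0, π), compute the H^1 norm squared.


||u||_{H^1(0,π)}^2 = 64 + 30*π

u'(x) = -6*sin(3*x) - 4*cos(2*x).
Expand u² and (u')² and integrate term by term on (0, π), using: for integers n ≥ 1, ∫_0^π sin²(nx) dx = ∫_0^π cos²(nx) dx = π/2; for n ≠ n', ∫_0^π sin(nx)sin(n'x) dx = ∫_0^π cos(nx)cos(n'x) dx = 0; and by product-to-sum, ∫_0^π sin(nx)cos(n'x) dx = ½∫_0^π [sin((n+n')x) + sin((n−n')x)] dx, which is 0 when n+n' is even and 2n/(n²−n'²) when n+n' is odd (it need not vanish on (0, π)).
  u² squared terms: (-2)²·∫sin(2x)² dx = 4·π/2 = 2*π;  (2)²·∫cos(3x)² dx = 4·π/2 = 2*π.
  u² cross terms: 2·(-2)·(2)·∫sin(2x)·cos(3x) dx = -8·(-4/5) = 32/5.
  So ∫_0^π u² dx = 2*π + 2*π + 32/5 = 32/5 + 4*π.
  (u')² squared terms: (-6)²·∫sin(3x)² dx = 36·π/2 = 18*π;  (-4)²·∫cos(2x)² dx = 16·π/2 = 8*π.
  (u')² cross terms: 2·(-6)·(-4)·∫sin(3x)·cos(2x) dx = 48·(6/5) = 288/5.
  So ∫_0^π (u')² dx = 18*π + 8*π + 288/5 = 288/5 + 26*π.
||u||_{H^1}^2 = (32/5 + 4*π) + (288/5 + 26*π) = 64 + 30*π.


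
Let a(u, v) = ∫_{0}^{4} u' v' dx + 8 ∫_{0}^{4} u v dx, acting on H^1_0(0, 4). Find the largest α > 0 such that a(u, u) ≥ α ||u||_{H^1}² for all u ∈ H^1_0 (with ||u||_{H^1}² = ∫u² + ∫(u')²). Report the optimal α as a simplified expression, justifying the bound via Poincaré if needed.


α = 1

Coercivity of a(·,·) on H^1_0(0, 4) means a(u, u) ≥ α ||u||_{H^1}² for every u ∈ H^1_0.
The interval has length L = 4, and Poincaré/coercivity depend only on L. Here a(u, u) = ∫(u')² + (8)·∫u².
Here c = 8 ≥ 1, so a(u,u) = ∫(u')² + c∫u² ≥ ∫(u')² + ∫u² = ||u||_{H^1}², i.e. α = 1 works. No larger α is possible: a(u,u) ≥ α||u||_{H^1}² means (1−α)∫(u')² ≥ (α−c)∫u², and for the modes u_n = sin(nπ(x−x₀)/L) (x₀ the left endpoint) one has ∫u_n²/∫(u_n')² = (L/(nπ))² → 0, so a(u_n,u_n)/||u_n||_{H^1}² → 1. Hence the optimal constant is α = 1.
Therefore α = 1.


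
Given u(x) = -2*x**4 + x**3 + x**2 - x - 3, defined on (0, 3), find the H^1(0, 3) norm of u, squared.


||u||_{H^1}^2 = 1345431/70

The H^1 norm (squared) on an interval (0, L) is
  ||u||_{H^1}^2 = ∫_0^L u(x)^2 dx + ∫_0^L u'(x)^2 dx.
Compute u'(x) = -8*x**3 + 3*x**2 + 2*x - 1.
Then u(x)^2 = 4*x**8 - 4*x**7 - 3*x**6 + 6*x**5 + 11*x**4 - 8*x**3 - 5*x**2 + 6*x + 9 and u'(x)^2 = 64*x**6 - 48*x**5 - 23*x**4 + 28*x**3 - 2*x**2 - 4*x + 1.
Integrate each monomial from 0 to 3 using ∫_0^3 c·x^n dx = c·3^(n+1)/(n+1):
  ∫_0^3 u(x)^2 dx = ∫_0^3 (4*x^8 - 4*x^7 - 3*x^6 + 6*x^5 + 11*x^4 - 8*x^3 - 5*x^2 + 6*x + 9) dx. Term by term:
    ∫_0^3 4*x^8 dx = 8748;  ∫_0^3 -4*x^7 dx = -6561/2;  ∫_0^3 -3*x^6 dx = -6561/7;
    ∫_0^3 6*x^5 dx = 729;  ∫_0^3 11*x^4 dx = 2673/5;  ∫_0^3 -8*x^3 dx = -162;
    ∫_0^3 -5*x^2 dx = -45;  ∫_0^3 6*x dx = 27;  ∫_0^3 9 dx = 27.
  Sum: 8748 − 6561/2 − 6561/7 + 729 + 2673/5 − 162 − 45 + 27 + 27 = 394857/70.
  ∫_0^3 u'(x)^2 dx = ∫_0^3 (64*x^6 - 48*x^5 - 23*x^4 + 28*x^3 - 2*x^2 - 4*x + 1) dx. Term by term:
    ∫_0^3 64*x^6 dx = 139968/7;  ∫_0^3 -48*x^5 dx = -5832;  ∫_0^3 -23*x^4 dx = -5589/5;
    ∫_0^3 28*x^3 dx = 567;  ∫_0^3 -2*x^2 dx = -18;  ∫_0^3 -4*x dx = -18;
    ∫_0^3 1 dx = 3.
  Sum: 139968/7 − 5832 − 5589/5 + 567 − 18 − 18 + 3 = 475287/35.
Adding: ||u||_{H^1}^2 = 394857/70 + 475287/35 = 1345431/70.


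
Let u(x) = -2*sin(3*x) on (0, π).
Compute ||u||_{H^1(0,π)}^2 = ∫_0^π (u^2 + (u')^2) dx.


||u||_{H^1(0,π)}^2 = 20*π

u'(x) = -6*cos(3*x).
Expand u² and (u')² and integrate term by term on (0, π), using: for integers n ≥ 1, ∫_0^π sin²(nx) dx = ∫_0^π cos²(nx) dx = π/2; for n ≠ n', ∫_0^π sin(nx)sin(n'x) dx = ∫_0^π cos(nx)cos(n'x) dx = 0; and by product-to-sum, ∫_0^π sin(nx)cos(n'x) dx = ½∫_0^π [sin((n+n')x) + sin((n−n')x)] dx, which is 0 when n+n' is even and 2n/(n²−n'²) when n+n' is odd (it need not vanish on (0, π)).
  u² squared terms: (-2)²·∫sin(3x)² dx = 4·π/2 = 2*π.
  So ∫_0^π u² dx = 2*π.
  (u')² squared terms: (-6)²·∫cos(3x)² dx = 36·π/2 = 18*π.
  So ∫_0^π (u')² dx = 18*π.
||u||_{H^1}^2 = (2*π) + (18*π) = 20*π.


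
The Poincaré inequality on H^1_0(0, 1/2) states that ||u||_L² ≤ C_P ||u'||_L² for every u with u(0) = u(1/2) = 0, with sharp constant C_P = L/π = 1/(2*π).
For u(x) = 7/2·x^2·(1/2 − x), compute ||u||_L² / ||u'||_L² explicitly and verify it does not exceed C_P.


||u||_L² / ||u'||_L² = sqrt(14)/28 < C_P = 1/(2*π).

u(x) = 7/2·x^2·(1/2 − x), so u'(x) = 7*x*(1 - 3*x)/2.
u(x) = 7/2·x^2·(1/2 − x) vanishes at x = 0 and x = 1/2, so u ∈ H^1_0(0, 1/2). Differentiate via the product rule and integrate the resulting polynomials term by term.
  ∫_0^1/2 u² dx = ∫_0^1/2 (49*x^6/4 - 49*x^5/4 + 49*x^4/16) dx. Term by term:
    ∫_0^1/2 49*x^6/4 dx = 7/512;  ∫_0^1/2 -49*x^5/4 dx = -49/1536;  ∫_0^1/2 49*x^4/16 dx = 49/2560.
  Sum: 7/512 − 49/1536 + 49/2560 = 7/7680.
  ∫_0^1/2 (u')² dx = ∫_0^1/2 (441*x^4/4 - 147*x^3/2 + 49*x^2/4) dx. Term by term:
    ∫_0^1/2 441*x^4/4 dx = 441/640;  ∫_0^1/2 -147*x^3/2 dx = -147/128;  ∫_0^1/2 49*x^2/4 dx = 49/96.
  Sum: 441/640 − 147/128 + 49/96 = 49/960.
∫_0^1/2 u² dx = 7/7680, so ||u||_L² = sqrt(210)/480.
∫_0^1/2 (u')² dx = 49/960, so ||u'||_L² = 7*sqrt(15)/120.
Ratio ||u||_L² / ||u'||_L² = sqrt(14)/28.
Sharp Poincaré constant on H^1_0(0, 1/2) is C_P = L/π = 1/(2*π), achieved by sin(2*π·x).
A polynomial bump cannot attain the sharp Poincaré constant (only the first sine eigenfunction does), so the ratio is strictly less than C_P, consistent with ||u||_L² ≤ C_P ||u'||_L².


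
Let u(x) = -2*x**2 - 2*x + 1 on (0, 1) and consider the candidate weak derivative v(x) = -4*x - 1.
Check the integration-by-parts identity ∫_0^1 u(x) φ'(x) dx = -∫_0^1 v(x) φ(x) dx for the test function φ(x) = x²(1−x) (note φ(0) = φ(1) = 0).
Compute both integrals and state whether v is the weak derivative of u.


LHS = 11/30, RHS = 17/60. No, v is not the weak derivative of u.

u(x) = -2*x**2 - 2*x + 1, classical derivative u'(x) = -4*x - 2.
φ(x) = x²(1−x), so φ'(x) = x*(2 - 3*x).
Note φ(0) = φ(1) = 0, so the boundary term u·φ vanishes.
LHS = ∫_0^1 u(x) φ'(x) dx = ∫_0^1 (6*x^4 + 2*x^3 - 7*x^2 + 2*x) dx. Term by term:
  ∫_0^1 6*x^4 dx = 6/5;  ∫_0^1 2*x^3 dx = 1/2;  ∫_0^1 -7*x^2 dx = -7/3;
  ∫_0^1 2*x dx = 1.
Sum: 6/5 + 1/2 − 7/3 + 1 = 11/30.
So LHS = 11/30.
∫_0^1 v(x) φ(x) dx = ∫_0^1 (4*x^4 - 3*x^3 - x^2) dx. Term by term:
  ∫_0^1 4*x^4 dx = 4/5;  ∫_0^1 -3*x^3 dx = -3/4;  ∫_0^1 -x^2 dx = -1/3.
Sum: 4/5 − 3/4 − 1/3 = -17/60.
So RHS = -∫_0^1 v(x) φ(x) dx = 17/60.
LHS − RHS = 1/12 ≠ 0, so the identity fails.
(For a valid weak derivative the identity must hold for EVERY test function, in particular this one. The failure shows v is NOT the weak derivative of u.)
Correct weak derivative would be u'(x) = -4*x - 2.


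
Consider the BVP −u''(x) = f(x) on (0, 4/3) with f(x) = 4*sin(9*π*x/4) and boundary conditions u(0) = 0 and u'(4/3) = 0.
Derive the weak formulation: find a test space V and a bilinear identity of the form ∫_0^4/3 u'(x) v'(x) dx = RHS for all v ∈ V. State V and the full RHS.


V = {v ∈ H^1(0, 4/3) : v(0) = 0} (test functions vanish at x = 0 where u is specified); weak form: ∫_0^4/3 u'v' dx = ∫_0^4/3 (4*sin(9*π*x/4)) v dx for all v ∈ V.

Multiply both sides by a test function v and integrate from 0 to 4/3:
  ∫_0^4/3 −u''(x) v(x) dx = ∫_0^4/3 f(x) v(x) dx.
Integrate the LHS by parts once:
  ∫_0^4/3 −u'' v dx = −[u'(x) v(x)]_0^4/3 + ∫_0^4/3 u'(x) v'(x) dx.
Thus ∫_0^4/3 u'(x) v'(x) dx = ∫_0^4/3 f(x) v(x) dx + [u'(x) v(x)]_0^4/3.
Choose V so that boundary terms are either known or forced to vanish.
Mixed BC: u(0) = 0 (Dirichlet) and u'(4/3) = 0 (Neumann). Define V = {v ∈ H^1(0, 4/3) : v(0) = 0}. Then [u' v]_0^4/3 = u'(4/3)·v(4/3) − u'(0)·0 = 0.
Weak formulation: find u (satisfying any essential BC) such that ∫_0^4/3 u'(x) v'(x) dx = ∫_0^4/3 f v dx for all v ∈ V (Dirichlet at 0 absorbed into V; the Neumann datum at x = 4/3 is zero, so no boundary term remains).
Substituting f(x) = 4*sin(9*π*x/4), the right-hand side is ∫_0^4/3 (4*sin(9*π*x/4)) v dx.


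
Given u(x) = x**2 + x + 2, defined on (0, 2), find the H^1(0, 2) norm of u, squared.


||u||_{H^1}^2 = 322/5

The H^1 norm (squared) on an interval (0, L) is
  ||u||_{H^1}^2 = ∫_0^L u(x)^2 dx + ∫_0^L u'(x)^2 dx.
Compute u'(x) = 2*x + 1.
Then u(x)^2 = x**4 + 2*x**3 + 5*x**2 + 4*x + 4 and u'(x)^2 = 4*x**2 + 4*x + 1.
Integrate each monomial from 0 to 2 using ∫_0^2 c·x^n dx = c·2^(n+1)/(n+1):
  ∫_0^2 u(x)^2 dx = ∫_0^2 (x^4 + 2*x^3 + 5*x^2 + 4*x + 4) dx. Term by term:
    ∫_0^2 x^4 dx = 32/5;  ∫_0^2 2*x^3 dx = 8;  ∫_0^2 5*x^2 dx = 40/3;
    ∫_0^2 4*x dx = 8;  ∫_0^2 4 dx = 8.
  Sum: 32/5 + 8 + 40/3 + 8 + 8 = 656/15.
  ∫_0^2 u'(x)^2 dx = ∫_0^2 (4*x^2 + 4*x + 1) dx. Term by term:
    ∫_0^2 4*x^2 dx = 32/3;  ∫_0^2 4*x dx = 8;  ∫_0^2 1 dx = 2.
  Sum: 32/3 + 8 + 2 = 62/3.
Adding: ||u||_{H^1}^2 = 656/15 + 62/3 = 322/5.


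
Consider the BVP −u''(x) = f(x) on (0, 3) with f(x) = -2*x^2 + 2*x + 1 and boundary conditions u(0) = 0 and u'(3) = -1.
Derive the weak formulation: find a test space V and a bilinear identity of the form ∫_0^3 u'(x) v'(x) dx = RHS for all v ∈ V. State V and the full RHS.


V = {v ∈ H^1(0, 3) : v(0) = 0} (test functions vanish at x = 0 where u is specified); weak form: ∫_0^3 u'v' dx = ∫_0^3 (-2*x^2 + 2*x + 1) v dx − v(3) for all v ∈ V.

Multiply both sides by a test function v and integrate from 0 to 3:
  ∫_0^3 −u''(x) v(x) dx = ∫_0^3 f(x) v(x) dx.
Integrate the LHS by parts once:
  ∫_0^3 −u'' v dx = −[u'(x) v(x)]_0^3 + ∫_0^3 u'(x) v'(x) dx.
Thus ∫_0^3 u'(x) v'(x) dx = ∫_0^3 f(x) v(x) dx + [u'(x) v(x)]_0^3.
Choose V so that boundary terms are either known or forced to vanish.
Mixed BC: u(0) = 0 (Dirichlet) and u'(3) = -1 (Neumann). Define V = {v ∈ H^1(0, 3) : v(0) = 0}. Then [u' v]_0^3 = u'(3)·v(3) − u'(0)·0 = − v(3).
Weak formulation: find u (satisfying any essential BC) such that ∫_0^3 u'(x) v'(x) dx = ∫_0^3 f v dx − v(3) for all v ∈ V (Dirichlet at 0 absorbed into V; Neumann datum at x = 3 contributes the boundary term).
Substituting f(x) = -2*x^2 + 2*x + 1, the right-hand side is ∫_0^3 (-2*x^2 + 2*x + 1) v dx − v(3).


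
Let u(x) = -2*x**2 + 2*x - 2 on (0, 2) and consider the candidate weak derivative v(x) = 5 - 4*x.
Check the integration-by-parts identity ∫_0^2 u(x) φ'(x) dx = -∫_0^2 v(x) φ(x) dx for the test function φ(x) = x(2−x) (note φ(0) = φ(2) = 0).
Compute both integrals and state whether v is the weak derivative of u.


LHS = 8/3, RHS = -4/3. No, v is not the weak derivative of u.

u(x) = -2*x**2 + 2*x - 2, classical derivative u'(x) = 2 - 4*x.
φ(x) = x(2−x), so φ'(x) = 2 - 2*x.
Note φ(0) = φ(2) = 0, so the boundary term u·φ vanishes.
LHS = ∫_0^2 u(x) φ'(x) dx = ∫_0^2 (4*x^3 - 8*x^2 + 8*x - 4) dx. Term by term:
  ∫_0^2 4*x^3 dx = 16;  ∫_0^2 -8*x^2 dx = -64/3;  ∫_0^2 8*x dx = 16;
  ∫_0^2 -4 dx = -8.
Sum: 16 − 64/3 + 16 − 8 = 8/3.
So LHS = 8/3.
∫_0^2 v(x) φ(x) dx = ∫_0^2 (4*x^3 - 13*x^2 + 10*x) dx. Term by term:
  ∫_0^2 4*x^3 dx = 16;  ∫_0^2 -13*x^2 dx = -104/3;  ∫_0^2 10*x dx = 20.
Sum: 16 − 104/3 + 20 = 4/3.
So RHS = -∫_0^2 v(x) φ(x) dx = -4/3.
LHS − RHS = 4 ≠ 0, so the identity fails.
(For a valid weak derivative the identity must hold for EVERY test function, in particular this one. The failure shows v is NOT the weak derivative of u.)
Correct weak derivative would be u'(x) = 2 - 4*x.


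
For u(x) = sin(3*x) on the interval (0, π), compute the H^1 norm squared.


||u||_{H^1(0,π)}^2 = 5*π

u'(x) = 3*cos(3*x).
Expand u² and (u')² and integrate term by term on (0, π), using: for integers n ≥ 1, ∫_0^π sin²(nx) dx = ∫_0^π cos²(nx) dx = π/2; for n ≠ n', ∫_0^π sin(nx)sin(n'x) dx = ∫_0^π cos(nx)cos(n'x) dx = 0; and by product-to-sum, ∫_0^π sin(nx)cos(n'x) dx = ½∫_0^π [sin((n+n')x) + sin((n−n')x)] dx, which is 0 when n+n' is even and 2n/(n²−n'²) when n+n' is odd (it need not vanish on (0, π)).
  u² squared terms: (1)²·∫sin(3x)² dx = 1·π/2 = π/2.
  So ∫_0^π u² dx = π/2.
  (u')² squared terms: (3)²·∫cos(3x)² dx = 9·π/2 = 9*π/2.
  So ∫_0^π (u')² dx = 9*π/2.
||u||_{H^1}^2 = (π/2) + (9*π/2) = 5*π.


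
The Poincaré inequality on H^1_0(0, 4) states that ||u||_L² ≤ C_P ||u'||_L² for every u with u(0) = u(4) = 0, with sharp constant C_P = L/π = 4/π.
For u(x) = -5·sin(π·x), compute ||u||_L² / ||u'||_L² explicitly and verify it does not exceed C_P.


||u||_L² / ||u'||_L² = 1/π < C_P = 4/π.

u(x) = -5·sin(π·x), so u'(x) = -5*π*cos(π*x).
Writing u(x) = A·sin(kπx/L) with A = -5 and k = 4, use ∫_0^L sin²(kπx/L) dx = L/2 and ∫_0^L cos²(kπx/L) dx = L/2.
u² = 25·sin²(π·x) and (u')² = 25*π^2·cos²(π·x), and each of sin², cos² integrates to L/2 = 2 over (0, 4).
∫_0^4 u² dx = 50, so ||u||_L² = 5*sqrt(2).
∫_0^4 (u')² dx = 50*π^2, so ||u'||_L² = 5*sqrt(2)*π.
Ratio ||u||_L² / ||u'||_L² = 1/π.
Sharp Poincaré constant on H^1_0(0, 4) is C_P = L/π = 4/π, achieved by sin(π/4·x).
This is the k = 4 harmonic; the ratio L/(kπ) is strictly less than C_P = L/π, consistent with the sharp inequality ||u||_L² ≤ C_P ||u'||_L².


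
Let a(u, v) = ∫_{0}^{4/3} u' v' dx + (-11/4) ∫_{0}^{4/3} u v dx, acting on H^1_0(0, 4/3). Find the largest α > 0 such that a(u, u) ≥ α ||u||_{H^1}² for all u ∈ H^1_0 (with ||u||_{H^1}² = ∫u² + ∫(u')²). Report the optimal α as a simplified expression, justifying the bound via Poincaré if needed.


α = (-44 + 9*π^2)/(16 + 9*π^2)

Coercivity of a(·,·) on H^1_0(0, 4/3) means a(u, u) ≥ α ||u||_{H^1}² for every u ∈ H^1_0.
The interval has length L = 4/3, and Poincaré/coercivity depend only on L. Here a(u, u) = ∫(u')² + (-11/4)·∫u².
Here c = -11/4 < 0 with |c| < (π/L)² = 9*π^2/16, so coercivity still holds. The condition a(u,u) ≥ α||u||_{H^1}² reads (1−α)∫(u')² ≥ (α−c)∫u². Any admissible α is ≤ 1 (rapidly oscillating u have ∫u²/∫(u')² → 0), and α = 1 would force 0 ≥ (1−c)∫u², impossible since c < 1; so 1−α > 0. By the sharp Poincaré inequality on H^1_0 of an interval of length L, ∫(u')² ≥ (π/L)²∫u² with equality for the first sine mode sin(π(x−x₀)/L) (x₀ the left endpoint), so the inequality holds for all u iff (1−α)(π/L)² ≥ α − c, i.e. α ≤ ((π/L)² + c)/((π/L)² + 1) = (1 + c(L/π)²)/(1 + (L/π)²). (Direct route, valid since c ≤ 0: Poincaré gives c∫u² ≥ c(L/π)²∫(u')², so a(u,u) ≥ (1 + c(L/π)²)∫(u')², while ||u||_{H^1}² ≤ (1 + (L/π)²)∫(u')²; dividing yields the same α.) With (π/L)² = 9*π^2/16 and c = -11/4, the largest admissible constant is α = ((π/L)² + c)/((π/L)² + 1).
Simplifying, α = (-44 + 9*π^2)/(16 + 9*π^2).
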